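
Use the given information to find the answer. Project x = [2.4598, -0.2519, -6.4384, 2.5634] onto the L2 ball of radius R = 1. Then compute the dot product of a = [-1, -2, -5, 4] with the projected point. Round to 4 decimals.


Step 1: Compute ||x|| (intermediates to 6 decimals).
||x|| = sqrt(2.4598^2 + (-0.2519)^2 + (-6.4384)^2 + 2.5634^2) = 7.357859
Step 2: Project.
Since ||x|| > R, scale = R/||x|| = 1/7.357859 = 0.135909, proj(x) = scale * x
proj(x) = [0.334309, -0.034235, -0.875037, 0.348389]
Step 3: Dot product.
a^T * proj(x) = -1*0.334309 - 2*(-0.034235) - 5*(-0.875037) + 4*0.348389 = 5.5029


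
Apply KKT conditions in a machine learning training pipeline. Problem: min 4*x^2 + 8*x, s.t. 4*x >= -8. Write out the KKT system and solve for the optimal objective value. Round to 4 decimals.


Step 1: Try lambda = 0 (constraint inactive).
Stationarity: 2*4*x + 8 = 0
x* = -8/(2*4) = -1.0
Check constraint: 4*-1.0 = -4.0 >= -8 -- satisfied.
Step 2: Compute optimal value.
f(x*) = 4*(-1.0)^2 + 8*(-1.0) = -4.0


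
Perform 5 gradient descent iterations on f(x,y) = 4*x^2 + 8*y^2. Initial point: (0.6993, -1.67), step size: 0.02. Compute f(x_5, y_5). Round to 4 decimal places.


Gradient descent on f(x,y) = 4*x^2 + 8*y^2.
Starting point: (0.6993, -1.67), alpha = 0.02
Step 1: grad_x = 2*4*0.6993 = 5.5944, grad_y = 2*8*-1.67 = -26.72
  x_1 = 0.6993 - 0.02*5.5944 = 0.5874
  y_1 = -1.67 - 0.02*-26.72 = -1.1356
Step 2: grad_x = 2*4*0.5874 = 4.6993, grad_y = 2*8*-1.1356 = -18.1696
  x_2 = 0.5874 - 0.02*4.6993 = 0.4934
  y_2 = -1.1356 - 0.02*-18.1696 = -0.7722
Step 3: grad_x = 2*4*0.4934 = 3.9474, grad_y = 2*8*-0.7722 = -12.3553
  x_3 = 0.4934 - 0.02*3.9474 = 0.4145
  y_3 = -0.7722 - 0.02*-12.3553 = -0.5251
Step 4: grad_x = 2*4*0.4145 = 3.3158, grad_y = 2*8*-0.5251 = -8.4016
  x_4 = 0.4145 - 0.02*3.3158 = 0.3482
  y_4 = -0.5251 - 0.02*-8.4016 = -0.3571
Step 5: grad_x = 2*4*0.3482 = 2.7853, grad_y = 2*8*-0.3571 = -5.7131
  x_5 = 0.3482 - 0.02*2.7853 = 0.2925
  y_5 = -0.3571 - 0.02*-5.7131 = -0.2428
f(0.2925, -0.2428) = 4*0.2925^2 + 8*(-0.2428)^2 = 0.8138


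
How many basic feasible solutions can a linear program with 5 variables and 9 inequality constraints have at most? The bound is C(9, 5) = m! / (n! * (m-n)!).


Each vertex corresponds to some choice of n active constraints out of m, so the number of vertices is at most C(m, n) = m! / (n!(m-n)!).
m = 9, n = 5
Numerator: 9 * 8 * 7 * 6 * 5
Denominator: 5! = 120
C(9, 5) = 126


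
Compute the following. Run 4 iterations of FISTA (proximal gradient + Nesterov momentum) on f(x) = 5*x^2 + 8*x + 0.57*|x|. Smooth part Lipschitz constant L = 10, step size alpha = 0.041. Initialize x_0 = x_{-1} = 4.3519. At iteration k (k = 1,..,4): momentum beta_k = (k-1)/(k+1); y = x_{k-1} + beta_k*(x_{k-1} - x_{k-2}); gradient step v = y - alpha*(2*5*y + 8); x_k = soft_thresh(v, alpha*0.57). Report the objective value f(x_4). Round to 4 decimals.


FISTA on f(x) = 5*x^2 + 8*x + 0.57*|x|
L = 10, alpha = 0.041
Iteration 1: beta = 0.0, y = 4.3519 + 0.0*(4.3519 - 4.3519) = 4.3519
  grad(y) = 51.519, v = y - alpha*grad = 2.2396
  prox(v) = soft_thresh(2.2396, 0.0234) = 2.2163
Iteration 2: beta = 0.3333, y = 2.2163 + 0.3333*(2.2163 - 4.3519) = 1.5044
  grad(y) = 23.0437, v = y - alpha*grad = 0.5596
  prox(v) = soft_thresh(0.5596, 0.0234) = 0.5362
Iteration 3: beta = 0.5, y = 0.5362 + 0.5*(0.5362 - 2.2163) = -0.3038
  grad(y) = 4.9619, v = y - alpha*grad = -0.5073
  prox(v) = soft_thresh(-0.5073, 0.0234) = -0.4839
Iteration 4: beta = 0.6, y = -0.4839 + 0.6*(-0.4839 - 0.5362) = -1.0959
  grad(y) = -2.9593, v = y - alpha*grad = -0.9746
  prox(v) = soft_thresh(-0.9746, 0.0234) = -0.9512
f(x_4) = 5*(-0.9512)^2 + 8*(-0.9512) + 0.57*|-0.9512| = -2.5434


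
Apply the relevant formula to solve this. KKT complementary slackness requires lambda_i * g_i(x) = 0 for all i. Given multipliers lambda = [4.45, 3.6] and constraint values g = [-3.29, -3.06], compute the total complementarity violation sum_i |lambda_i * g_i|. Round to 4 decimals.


KKT complementary slackness check:
lambda_1 * g_1 = 4.45 * -3.29 = -14.6405
lambda_2 * g_2 = 3.6 * -3.06 = -11.016
Total violation = 14.6405 + 11.016 = 25.6565


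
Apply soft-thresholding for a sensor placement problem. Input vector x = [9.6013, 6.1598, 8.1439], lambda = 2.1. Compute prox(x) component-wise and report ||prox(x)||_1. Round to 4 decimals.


Soft-thresholding with lambda = 2.1:
prox(9.6013) = sign(9.6013)*max(|9.6013| - 2.1, 0) = 7.5013
prox(6.1598) = sign(6.1598)*max(|6.1598| - 2.1, 0) = 4.0598
prox(8.1439) = sign(8.1439)*max(|8.1439| - 2.1, 0) = 6.0439
prox(x) = [7.5013, 4.0598, 6.0439]
||prox(x)||_1 = 7.5013 + 4.0598 + 6.0439 = 17.605


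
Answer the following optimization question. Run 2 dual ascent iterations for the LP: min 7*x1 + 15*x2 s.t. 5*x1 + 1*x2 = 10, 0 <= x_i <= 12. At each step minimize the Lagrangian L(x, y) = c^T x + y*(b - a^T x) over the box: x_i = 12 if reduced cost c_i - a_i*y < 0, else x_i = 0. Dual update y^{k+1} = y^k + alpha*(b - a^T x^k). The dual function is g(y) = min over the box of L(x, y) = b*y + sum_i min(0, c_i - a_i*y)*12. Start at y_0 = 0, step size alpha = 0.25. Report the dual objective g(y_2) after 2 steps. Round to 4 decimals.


Dual ascent for LP: min 7*x1 + 15*x2, 5*x1 + 1*x2 = 10, 0 <= x_i <= 12
Step 1: y^k = 0.0, reduced costs: (7.0, 15.0)
  x^k = (0.0, 0.0), subgradient = b - a^T x = 10.0
  y^{k+1} = 0.0 + 0.25*10.0 = 2.5
Step 2: y^k = 2.5, reduced costs: (-5.5, 12.5)
  x^k = (12.0, 0.0), subgradient = b - a^T x = -50.0
  y^{k+1} = 2.5 + 0.25*-50.0 = -10.0
Dual objective at y_2 = -10.0: reduced costs (57.0, 25.0), box minimizer x = (0.0, 0.0)
g(y_2) = b*y + (c1 - a1*y)*x1 + (c2 - a2*y)*x2 = 10*(-10.0) + 57.0*0.0 + 25.0*0.0 = -100.0 + 0.0 + 0.0 = -100.0


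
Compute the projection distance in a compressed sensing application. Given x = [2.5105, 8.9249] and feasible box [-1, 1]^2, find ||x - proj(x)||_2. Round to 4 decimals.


Project each component onto [-1, 1].
clip(2.5105) = 1.0, clip(8.9249) = 1.0
Projection = [1.0, 1.0]
Squared diffs: [2.2816, 62.804]
Distance = sqrt(65.0856) = 8.0676


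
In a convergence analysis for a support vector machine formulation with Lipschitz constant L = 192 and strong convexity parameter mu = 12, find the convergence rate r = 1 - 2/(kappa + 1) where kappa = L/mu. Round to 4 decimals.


Step 1: Compute the condition number.
kappa = L/mu = 192/12 = 16.0
Step 2: Compute the convergence rate.
r = 1 - 2/(kappa + 1) = 1 - 2*mu/(L + mu) = (L - mu)/(L + mu) = 180/204 = 0.8824


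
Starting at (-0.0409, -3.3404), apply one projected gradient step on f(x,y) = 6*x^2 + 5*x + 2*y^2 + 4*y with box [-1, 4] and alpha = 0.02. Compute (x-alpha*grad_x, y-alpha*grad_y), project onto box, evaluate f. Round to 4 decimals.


Step 1: Compute gradient at (-0.0409, -3.3404).
grad_x = 2*6*-0.0409 + 5 = 4.5092
grad_y = 2*2*-3.3404 + 4 = -9.3616
Step 2: Gradient step.
x_raw = -0.0409 - 0.02*4.5092 = -0.1311
y_raw = -3.3404 - 0.02*-9.3616 = -3.1532
Step 3: Project onto [-1, 4].
x_proj = clip(-0.1311) = -0.1311
y_proj = clip(-3.1532) = -1.0
Step 4: Evaluate f.
f(-0.1311, -1.0) = -2.5523


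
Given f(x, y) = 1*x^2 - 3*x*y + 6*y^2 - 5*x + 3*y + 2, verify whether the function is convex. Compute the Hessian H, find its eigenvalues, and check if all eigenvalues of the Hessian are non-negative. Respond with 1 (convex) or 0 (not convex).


The Hessian of f(x,y) = 1*x^2 - 3*x*y + 6*y^2 - 5*x + 3*y + 2 is:
H = [[2, -3], [-3, 12]]
Trace = 2 + 12 = 14
Determinant = 2*12 - (-3)^2 = 15
Discriminant = (14)^2 - 4*15 = 136.0
Eigenvalues: lambda_1 = 1.169, lambda_2 = 12.831
The function is convex.

1


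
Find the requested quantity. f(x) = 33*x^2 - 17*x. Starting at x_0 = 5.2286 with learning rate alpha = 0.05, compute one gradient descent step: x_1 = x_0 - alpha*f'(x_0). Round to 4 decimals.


We compute the gradient at x_0 and apply the update.
f'(x) = 66*x - 17
f'(5.2286) = 66*5.2286 - 17 = 328.0876
x_1 = 5.2286 - 0.05*328.0876 = -11.1758


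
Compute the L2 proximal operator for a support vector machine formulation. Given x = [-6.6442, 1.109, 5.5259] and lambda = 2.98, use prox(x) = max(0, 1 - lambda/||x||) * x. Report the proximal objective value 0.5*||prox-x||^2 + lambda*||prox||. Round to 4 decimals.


Step 1: Compute ||x||.
||x|| = 8.7127
Step 2: Compute scaling factor.
scale = max(0, 1 - 2.98/8.7127) = 0.658
Step 3: prox(x) = [-4.3717, 0.7297, 3.6359]
||prox(x)|| = 5.7327
Step 4: Proximal objective.
0.5*||prox-x||^2 = 4.4402
lambda*||prox|| = 17.0834
Total = 21.5236


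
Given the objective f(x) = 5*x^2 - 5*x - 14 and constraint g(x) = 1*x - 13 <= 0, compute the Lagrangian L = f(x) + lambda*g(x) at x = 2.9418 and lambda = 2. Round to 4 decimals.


Step 1: Evaluate f(x).
f(2.9418) = 5*2.9418^2 - 5*2.9418 - 14 = 14.5619
Step 2: Evaluate g(x).
g(2.9418) = 1*2.9418 - 13 = -10.0582
Step 3: Compute Lagrangian.
L = 14.5619 + 2*-10.0582 = -5.5545


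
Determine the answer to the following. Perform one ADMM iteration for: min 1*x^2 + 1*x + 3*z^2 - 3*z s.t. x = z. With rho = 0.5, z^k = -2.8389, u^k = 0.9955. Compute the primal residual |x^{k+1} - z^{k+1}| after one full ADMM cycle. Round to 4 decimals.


ADMM iteration with rho = 0.5, z^k = -2.8389, u^k = 0.9955
Step 1: x-update.
Minimize 1*x^2 + 1*x + (0.5/2)*(x + 2.8389 + 0.9955)^2
FOC: (2*1 + 0.5)*x = -1 + 0.5*(-2.8389 - 0.9955)
x^{k+1} = -1.1669
Step 2: z-update.
Minimize 3*z^2 - 3*z + (0.5/2)*(-1.1669 - z + 0.9955)^2
FOC: (2*3 + 0.5)*z = 3 + 0.5*(-1.1669 + 0.9955)
z^{k+1} = 0.4484
Step 3: u-update.
u^{k+1} = 0.9955 - 1.1669 - 0.4484 = -0.6197
Step 4: Primal residual = |-1.1669 - 0.4484| = 1.6152


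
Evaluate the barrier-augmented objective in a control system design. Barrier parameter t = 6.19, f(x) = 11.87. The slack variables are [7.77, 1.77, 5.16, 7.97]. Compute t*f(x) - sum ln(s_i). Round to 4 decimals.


Step 1: Compute log-barrier.
ln values: [2.0503, 0.571, 1.6409, 2.0757]
phi = -(2.0503 + 0.571 + 1.6409 + 2.0757) = -6.3379
Step 2: Compute augmented objective.
t*f(x) = 6.19*11.87 = 73.4753
Total = 73.4753 - 6.3379 = 67.1374


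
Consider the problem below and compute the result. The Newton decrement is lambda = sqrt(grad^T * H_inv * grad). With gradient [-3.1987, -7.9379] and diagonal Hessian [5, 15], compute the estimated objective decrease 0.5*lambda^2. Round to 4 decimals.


Step 1: H is diagonal, so H^(-1) * g = [-0.6397, -0.5292].
Step 2: g^T H^(-1) g = sum_i g_i^2 / H_ii
  = (-3.1987)^2/5 + (-7.9379)^2/15
  = 2.0463 + 4.2007 = 6.247
Step 3: Objective decrease = 0.5 * g^T H^(-1) g = 3.1235


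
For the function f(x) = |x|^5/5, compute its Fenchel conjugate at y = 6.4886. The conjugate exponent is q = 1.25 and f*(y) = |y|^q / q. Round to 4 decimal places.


The conjugate exponent q satisfies 1/p + 1/q = 1.
p = 5, so q = 5/(5 - 1) = 1.25
|y|^q = 6.4886^1.25 = 10.3559
f*(6.4886) = 10.3559 / 1.25 = 8.2847


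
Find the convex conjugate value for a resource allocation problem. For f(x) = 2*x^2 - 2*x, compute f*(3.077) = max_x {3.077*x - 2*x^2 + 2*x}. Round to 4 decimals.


f*(y) = sup_x {y*x - a*x^2 - b*x} = sup_x {(y-b)*x - a*x^2}
FOC: (y - b) - 2a*x = 0 => x* = (y - b)/(2a)
x* = (3.077 + 2)/(2*2) = 1.2693
f*(3.077) = (y-b)^2/(4a) = (3.077 + 2)^2/(4*2)
= 25.7759/8 = 3.222


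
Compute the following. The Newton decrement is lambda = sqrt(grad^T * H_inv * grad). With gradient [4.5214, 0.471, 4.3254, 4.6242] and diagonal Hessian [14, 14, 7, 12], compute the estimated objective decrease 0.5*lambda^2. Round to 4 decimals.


Step 1: H is diagonal, so H^(-1) * g = [0.323, 0.0336, 0.6179, 0.3854].
Step 2: g^T H^(-1) g = sum_i g_i^2 / H_ii
  = (4.5214)^2/14 + (0.471)^2/14 + (4.3254)^2/7 + (4.6242)^2/12
  = 1.4602 + 0.0158 + 2.6727 + 1.7819 = 5.9307
Step 3: Objective decrease = 0.5 * g^T H^(-1) g = 2.9654


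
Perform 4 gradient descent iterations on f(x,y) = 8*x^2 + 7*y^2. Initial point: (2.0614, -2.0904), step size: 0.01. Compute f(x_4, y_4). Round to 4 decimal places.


Gradient descent on f(x,y) = 8*x^2 + 7*y^2.
Starting point: (2.0614, -2.0904), alpha = 0.01
Step 1: grad_x = 2*8*2.0614 = 32.9824, grad_y = 2*7*-2.0904 = -29.2656
  x_1 = 2.0614 - 0.01*32.9824 = 1.7316
  y_1 = -2.0904 - 0.01*-29.2656 = -1.7977
Step 2: grad_x = 2*8*1.7316 = 27.7052, grad_y = 2*7*-1.7977 = -25.1684
  x_2 = 1.7316 - 0.01*27.7052 = 1.4545
  y_2 = -1.7977 - 0.01*-25.1684 = -1.5461
Step 3: grad_x = 2*8*1.4545 = 23.2724, grad_y = 2*7*-1.5461 = -21.6448
  x_3 = 1.4545 - 0.01*23.2724 = 1.2218
  y_3 = -1.5461 - 0.01*-21.6448 = -1.3296
Step 4: grad_x = 2*8*1.2218 = 19.5488, grad_y = 2*7*-1.3296 = -18.6146
  x_4 = 1.2218 - 0.01*19.5488 = 1.0263
  y_4 = -1.3296 - 0.01*-18.6146 = -1.1435
f(1.0263, -1.1435) = 8*1.0263^2 + 7*(-1.1435)^2 = 17.5791


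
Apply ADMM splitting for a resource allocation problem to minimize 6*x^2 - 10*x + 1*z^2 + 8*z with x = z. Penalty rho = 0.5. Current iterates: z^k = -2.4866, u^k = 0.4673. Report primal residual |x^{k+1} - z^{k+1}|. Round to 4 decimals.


ADMM iteration with rho = 0.5, z^k = -2.4866, u^k = 0.4673
Step 1: x-update.
Minimize 6*x^2 - 10*x + (0.5/2)*(x + 2.4866 + 0.4673)^2
FOC: (2*6 + 0.5)*x = 10 + 0.5*(-2.4866 - 0.4673)
x^{k+1} = 0.6818
Step 2: z-update.
Minimize 1*z^2 + 8*z + (0.5/2)*(0.6818 - z + 0.4673)^2
FOC: (2*1 + 0.5)*z = -8 + 0.5*(0.6818 + 0.4673)
z^{k+1} = -2.9702
Step 3: u-update.
u^{k+1} = 0.4673 + 0.6818 + 2.9702 = 4.1193
Step 4: Primal residual = |0.6818 + 2.9702| = 3.652


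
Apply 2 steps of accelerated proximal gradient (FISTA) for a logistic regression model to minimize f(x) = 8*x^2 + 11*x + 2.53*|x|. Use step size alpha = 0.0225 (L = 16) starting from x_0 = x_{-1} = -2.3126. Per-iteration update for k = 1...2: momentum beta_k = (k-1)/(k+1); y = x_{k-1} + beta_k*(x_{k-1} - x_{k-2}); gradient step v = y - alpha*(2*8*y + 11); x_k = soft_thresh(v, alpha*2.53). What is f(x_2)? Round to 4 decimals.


FISTA on f(x) = 8*x^2 + 11*x + 2.53*|x|
L = 16, alpha = 0.0225
Iteration 1: beta = 0.0, y = -2.3126 + 0.0*(-2.3126 + 2.3126) = -2.3126
  grad(y) = -26.0016, v = y - alpha*grad = -1.7276
  prox(v) = soft_thresh(-1.7276, 0.0569) = -1.6706
Iteration 2: beta = 0.3333, y = -1.6706 + 0.3333*(-1.6706 + 2.3126) = -1.4567
  grad(y) = -12.3064, v = y - alpha*grad = -1.1798
  prox(v) = soft_thresh(-1.1798, 0.0569) = -1.1228
f(x_2) = 8*(-1.1228)^2 + 11*(-1.1228) + 2.53*|-1.1228| = 0.5756


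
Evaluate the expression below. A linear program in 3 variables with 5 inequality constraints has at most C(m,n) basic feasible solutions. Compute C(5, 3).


Each vertex corresponds to some choice of n active constraints out of m, so the number of vertices is at most C(m, n) = m! / (n!(m-n)!).
m = 5, n = 3
Numerator: 5 * 4 * 3
Denominator: 3! = 6
C(5, 3) = 10


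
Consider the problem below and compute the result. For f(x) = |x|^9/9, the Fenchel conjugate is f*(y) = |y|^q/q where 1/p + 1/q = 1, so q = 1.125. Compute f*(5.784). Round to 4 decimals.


The conjugate exponent q satisfies 1/p + 1/q = 1.
p = 9, so q = 9/(9 - 1) = 1.125
|y|^q = 5.784^1.125 = 7.2029
f*(5.784) = 7.2029 / 1.125 = 6.4026


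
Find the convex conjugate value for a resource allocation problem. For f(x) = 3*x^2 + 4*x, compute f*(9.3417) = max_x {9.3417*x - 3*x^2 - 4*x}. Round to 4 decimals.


f*(y) = sup_x {y*x - a*x^2 - b*x} = sup_x {(y-b)*x - a*x^2}
FOC: (y - b) - 2a*x = 0 => x* = (y - b)/(2a)
x* = (9.3417 - 4)/(2*3) = 0.8903
f*(9.3417) = (y-b)^2/(4a) = (9.3417 - 4)^2/(4*3)
= 28.5338/12 = 2.3778


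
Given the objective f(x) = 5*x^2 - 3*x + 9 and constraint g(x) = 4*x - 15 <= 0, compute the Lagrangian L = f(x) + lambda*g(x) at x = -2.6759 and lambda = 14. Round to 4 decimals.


Step 1: Evaluate f(x).
f(-2.6759) = 5*(-2.6759)^2 - 3*(-2.6759) + 9 = 52.8299
Step 2: Evaluate g(x).
g(-2.6759) = 4*-2.6759 - 15 = -25.7036
Step 3: Compute Lagrangian.
L = 52.8299 + 14*-25.7036 = -307.0205


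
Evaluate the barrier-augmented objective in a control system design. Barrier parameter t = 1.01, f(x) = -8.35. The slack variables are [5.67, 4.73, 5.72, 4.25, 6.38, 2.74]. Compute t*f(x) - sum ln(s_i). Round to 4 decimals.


Step 1: Compute log-barrier.
ln values: [1.7352, 1.5539, 1.744, 1.4469, 1.8532, 1.008]
phi = -(1.7352 + 1.5539 + 1.744 + 1.4469 + 1.8532 + 1.008) = -9.3411
Step 2: Compute augmented objective.
t*f(x) = 1.01*-8.35 = -8.4335
Total = -8.4335 - 9.3411 = -17.7746


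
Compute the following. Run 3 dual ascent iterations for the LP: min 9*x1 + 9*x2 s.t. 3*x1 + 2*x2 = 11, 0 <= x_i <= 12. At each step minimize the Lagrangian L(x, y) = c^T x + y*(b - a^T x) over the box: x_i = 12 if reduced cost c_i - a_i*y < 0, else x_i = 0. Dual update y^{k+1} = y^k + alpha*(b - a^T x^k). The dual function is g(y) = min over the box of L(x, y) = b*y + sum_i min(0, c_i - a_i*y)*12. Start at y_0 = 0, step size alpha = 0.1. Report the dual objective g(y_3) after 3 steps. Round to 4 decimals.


Dual ascent for LP: min 9*x1 + 9*x2, 3*x1 + 2*x2 = 11, 0 <= x_i <= 12
Step 1: y^k = 0.0, reduced costs: (9.0, 9.0)
  x^k = (0.0, 0.0), subgradient = b - a^T x = 11.0
  y^{k+1} = 0.0 + 0.1*11.0 = 1.1
Step 2: y^k = 1.1, reduced costs: (5.7, 6.8)
  x^k = (0.0, 0.0), subgradient = b - a^T x = 11.0
  y^{k+1} = 1.1 + 0.1*11.0 = 2.2
Step 3: y^k = 2.2, reduced costs: (2.4, 4.6)
  x^k = (0.0, 0.0), subgradient = b - a^T x = 11.0
  y^{k+1} = 2.2 + 0.1*11.0 = 3.3
Dual objective at y_3 = 3.3: reduced costs (-0.9, 2.4), box minimizer x = (12.0, 0.0)
g(y_3) = b*y + (c1 - a1*y)*x1 + (c2 - a2*y)*x2 = 11*3.3 + (-0.9)*12.0 + 2.4*0.0 = 36.3 - 10.8 + 0.0 = 25.5


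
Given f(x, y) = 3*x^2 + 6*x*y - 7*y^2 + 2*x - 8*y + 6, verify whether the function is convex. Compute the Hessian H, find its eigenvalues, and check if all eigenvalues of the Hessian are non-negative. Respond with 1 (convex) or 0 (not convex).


The Hessian of f(x,y) = 3*x^2 + 6*x*y - 7*y^2 + 2*x - 8*y + 6 is:
H = [[6, 6], [6, -14]]
Trace = 6 - 14 = -8
Determinant = 6*-14 - (6)^2 = -120
Discriminant = (-8)^2 - 4*-120 = 544.0
Eigenvalues: lambda_1 = -15.6619, lambda_2 = 7.6619
The function is not convex.

0


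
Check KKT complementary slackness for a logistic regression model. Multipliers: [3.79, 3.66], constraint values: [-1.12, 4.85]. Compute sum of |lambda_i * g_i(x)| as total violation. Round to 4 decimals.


KKT complementary slackness check:
lambda_1 * g_1 = 3.79 * -1.12 = -4.2448
lambda_2 * g_2 = 3.66 * 4.85 = 17.751
Total violation = 4.2448 + 17.751 = 21.9958


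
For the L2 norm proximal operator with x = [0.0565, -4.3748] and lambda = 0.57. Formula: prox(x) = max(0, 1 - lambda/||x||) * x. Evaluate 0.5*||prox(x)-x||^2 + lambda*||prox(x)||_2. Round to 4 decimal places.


Step 1: Compute ||x||.
||x|| = 4.3752
Step 2: Compute scaling factor.
scale = max(0, 1 - 0.57/4.3752) = 0.8697
Step 3: prox(x) = [0.0491, -3.8048]
||prox(x)|| = 3.8052
Step 4: Proximal objective.
0.5*||prox-x||^2 = 0.1625
lambda*||prox|| = 2.169
Total = 2.3314


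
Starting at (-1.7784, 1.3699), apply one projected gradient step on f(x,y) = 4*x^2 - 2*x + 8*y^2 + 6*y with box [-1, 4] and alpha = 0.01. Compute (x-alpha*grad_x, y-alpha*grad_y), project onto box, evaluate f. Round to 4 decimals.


Step 1: Compute gradient at (-1.7784, 1.3699).
grad_x = 2*4*-1.7784 - 2 = -16.2272
grad_y = 2*8*1.3699 + 6 = 27.9184
Step 2: Gradient step.
x_raw = -1.7784 - 0.01*-16.2272 = -1.6161
y_raw = 1.3699 - 0.01*27.9184 = 1.0907
Step 3: Project onto [-1, 4].
x_proj = clip(-1.6161) = -1.0
y_proj = clip(1.0907) = 1.0907
Step 4: Evaluate f.
f(-1.0, 1.0907) = 22.0616


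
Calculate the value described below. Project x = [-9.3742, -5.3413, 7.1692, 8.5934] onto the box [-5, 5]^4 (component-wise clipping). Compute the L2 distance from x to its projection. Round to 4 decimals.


Project each component onto [-5, 5].
clip(-9.3742) = -5.0, clip(-5.3413) = -5.0, clip(7.1692) = 5.0, clip(8.5934) = 5.0
Projection = [-5.0, -5.0, 5.0, 5.0]
Squared diffs: [19.1336, 0.1165, 4.7054, 12.9125]
Distance = sqrt(36.868) = 6.0719


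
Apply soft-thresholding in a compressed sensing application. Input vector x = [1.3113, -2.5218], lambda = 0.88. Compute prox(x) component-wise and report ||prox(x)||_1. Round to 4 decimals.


Soft-thresholding with lambda = 0.88:
prox(1.3113) = sign(1.3113)*max(|1.3113| - 0.88, 0) = 0.4313
prox(-2.5218) = sign(-2.5218)*max(|-2.5218| - 0.88, 0) = -1.6418
prox(x) = [0.4313, -1.6418]
||prox(x)||_1 = 0.4313 + 1.6418 = 2.0731


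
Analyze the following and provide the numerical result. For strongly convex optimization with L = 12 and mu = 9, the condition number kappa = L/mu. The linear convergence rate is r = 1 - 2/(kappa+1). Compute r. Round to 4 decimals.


Step 1: Compute the condition number.
kappa = L/mu = 12/9 = 1.3333
Step 2: Compute the convergence rate.
r = 1 - 2/(kappa + 1) = 1 - 2*mu/(L + mu) = (L - mu)/(L + mu) = 3/21 = 0.1429


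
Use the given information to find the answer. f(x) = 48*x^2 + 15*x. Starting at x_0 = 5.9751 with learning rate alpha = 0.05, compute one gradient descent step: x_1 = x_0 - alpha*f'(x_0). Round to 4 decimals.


We compute the gradient at x_0 and apply the update.
f'(x) = 96*x + 15
f'(5.9751) = 96*5.9751 + 15 = 588.6096
x_1 = 5.9751 - 0.05*588.6096 = -23.4554


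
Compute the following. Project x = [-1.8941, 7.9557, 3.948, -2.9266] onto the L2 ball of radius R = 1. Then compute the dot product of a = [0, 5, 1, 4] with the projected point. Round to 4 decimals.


Step 1: Compute ||x|| (intermediates to 6 decimals).
||x|| = sqrt((-1.8941)^2 + 7.9557^2 + 3.948^2 + (-2.9266)^2) = 9.541094
Step 2: Project.
Since ||x|| > R, scale = R/||x|| = 1/9.541094 = 0.10481, proj(x) = scale * x
proj(x) = [-0.198521, 0.833837, 0.41379, -0.306737]
Step 3: Dot product.
a^T * proj(x) = 0*(-0.198521) + 5*0.833837 + 1*0.41379 + 4*(-0.306737) = 3.356


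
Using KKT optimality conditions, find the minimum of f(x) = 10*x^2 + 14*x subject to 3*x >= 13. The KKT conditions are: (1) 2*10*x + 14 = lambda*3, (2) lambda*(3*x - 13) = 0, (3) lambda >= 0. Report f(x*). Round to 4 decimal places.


Step 1: Try lambda = 0 (constraint inactive).
x_unc = -14/(2*10) = -0.7
Check: 3*-0.7 = -2.1 < 13 -- violated!
Step 2: Constraint must be active: 3*x = 13
x* = 13/3 = 4.3333 (rounded; the exact value 13/3 is used below)
lambda = (2*10*(13/3) + 14)/3 = 33.5556
Step 3: Compute optimal value.
f(x*) = 10*(13/3)^2 + 14*(13/3) = 248.4444


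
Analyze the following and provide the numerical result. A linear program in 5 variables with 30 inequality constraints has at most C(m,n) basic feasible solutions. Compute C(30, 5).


Each vertex corresponds to some choice of n active constraints out of m, so the number of vertices is at most C(m, n) = m! / (n!(m-n)!).
m = 30, n = 5
Numerator: 30 * 29 * 28 * 27 * 26
Denominator: 5! = 120
C(30, 5) = 142506


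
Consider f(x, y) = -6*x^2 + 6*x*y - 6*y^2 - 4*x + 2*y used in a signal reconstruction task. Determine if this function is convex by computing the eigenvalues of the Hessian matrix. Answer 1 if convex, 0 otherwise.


The Hessian of f(x,y) = -6*x^2 + 6*x*y - 6*y^2 - 4*x + 2*y is:
H = [[-12, 6], [6, -12]]
Trace = -12 - 12 = -24
Determinant = -12*-12 - (6)^2 = 108
Discriminant = (-24)^2 - 4*108 = 144.0
Eigenvalues: lambda_1 = -18.0, lambda_2 = -6.0
The function is not convex.

0


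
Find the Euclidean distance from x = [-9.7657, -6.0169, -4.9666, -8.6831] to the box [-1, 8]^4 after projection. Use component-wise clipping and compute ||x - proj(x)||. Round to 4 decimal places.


Project each component onto [-1, 8].
clip(-9.7657) = -1.0, clip(-6.0169) = -1.0, clip(-4.9666) = -1.0, clip(-8.6831) = -1.0
Projection = [-1.0, -1.0, -1.0, -1.0]
Squared diffs: [76.8375, 25.1693, 15.7339, 59.03]
Distance = sqrt(176.7707) = 13.2955


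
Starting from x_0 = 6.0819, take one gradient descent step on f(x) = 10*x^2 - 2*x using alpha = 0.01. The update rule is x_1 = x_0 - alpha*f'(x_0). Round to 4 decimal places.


We compute the gradient at x_0 and apply the update.
f'(x) = 20*x - 2
f'(6.0819) = 20*6.0819 - 2 = 119.638
x_1 = 6.0819 - 0.01*119.638 = 4.8855


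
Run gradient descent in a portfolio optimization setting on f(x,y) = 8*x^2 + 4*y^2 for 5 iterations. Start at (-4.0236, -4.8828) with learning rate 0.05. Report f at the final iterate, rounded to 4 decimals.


Gradient descent on f(x,y) = 8*x^2 + 4*y^2.
Starting point: (-4.0236, -4.8828), alpha = 0.05
Step 1: grad_x = 2*8*-4.0236 = -64.3776, grad_y = 2*4*-4.8828 = -39.0624
  x_1 = -4.0236 - 0.05*-64.3776 = -0.8047
  y_1 = -4.8828 - 0.05*-39.0624 = -2.9297
Step 2: grad_x = 2*8*-0.8047 = -12.8755, grad_y = 2*4*-2.9297 = -23.4374
  x_2 = -0.8047 - 0.05*-12.8755 = -0.1609
  y_2 = -2.9297 - 0.05*-23.4374 = -1.7578
Step 3: grad_x = 2*8*-0.1609 = -2.5751, grad_y = 2*4*-1.7578 = -14.0625
  x_3 = -0.1609 - 0.05*-2.5751 = -0.0322
  y_3 = -1.7578 - 0.05*-14.0625 = -1.0547
Step 4: grad_x = 2*8*-0.0322 = -0.515, grad_y = 2*4*-1.0547 = -8.4375
  x_4 = -0.0322 - 0.05*-0.515 = -0.0064
  y_4 = -1.0547 - 0.05*-8.4375 = -0.6328
Step 5: grad_x = 2*8*-0.0064 = -0.103, grad_y = 2*4*-0.6328 = -5.0625
  x_5 = -0.0064 - 0.05*-0.103 = -0.0013
  y_5 = -0.6328 - 0.05*-5.0625 = -0.3797
f(-0.0013, -0.3797) = 8*(-0.0013)^2 + 4*(-0.3797)^2 = 0.5767


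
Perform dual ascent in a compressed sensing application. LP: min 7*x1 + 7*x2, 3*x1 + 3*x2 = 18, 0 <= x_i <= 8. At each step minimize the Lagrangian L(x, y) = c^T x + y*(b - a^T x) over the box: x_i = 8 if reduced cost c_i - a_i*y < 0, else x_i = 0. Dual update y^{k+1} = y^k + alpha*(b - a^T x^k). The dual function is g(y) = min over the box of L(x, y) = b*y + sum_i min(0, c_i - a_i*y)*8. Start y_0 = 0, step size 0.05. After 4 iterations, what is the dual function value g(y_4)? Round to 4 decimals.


Dual ascent for LP: min 7*x1 + 7*x2, 3*x1 + 3*x2 = 18, 0 <= x_i <= 8
Step 1: y^k = 0.0, reduced costs: (7.0, 7.0)
  x^k = (0.0, 0.0), subgradient = b - a^T x = 18.0
  y^{k+1} = 0.0 + 0.05*18.0 = 0.9
Step 2: y^k = 0.9, reduced costs: (4.3, 4.3)
  x^k = (0.0, 0.0), subgradient = b - a^T x = 18.0
  y^{k+1} = 0.9 + 0.05*18.0 = 1.8
Step 3: y^k = 1.8, reduced costs: (1.6, 1.6)
  x^k = (0.0, 0.0), subgradient = b - a^T x = 18.0
  y^{k+1} = 1.8 + 0.05*18.0 = 2.7
Step 4: y^k = 2.7, reduced costs: (-1.1, -1.1)
  x^k = (8.0, 8.0), subgradient = b - a^T x = -30.0
  y^{k+1} = 2.7 + 0.05*-30.0 = 1.2
Dual objective at y_4 = 1.2: reduced costs (3.4, 3.4), box minimizer x = (0.0, 0.0)
g(y_4) = b*y + (c1 - a1*y)*x1 + (c2 - a2*y)*x2 = 18*1.2 + 3.4*0.0 + 3.4*0.0 = 21.6 + 0.0 + 0.0 = 21.6


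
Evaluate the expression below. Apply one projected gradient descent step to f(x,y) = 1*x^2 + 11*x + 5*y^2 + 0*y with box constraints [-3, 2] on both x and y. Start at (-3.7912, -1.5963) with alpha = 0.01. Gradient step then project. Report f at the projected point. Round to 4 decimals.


Step 1: Compute gradient at (-3.7912, -1.5963).
grad_x = 2*1*-3.7912 + 11 = 3.4176
grad_y = 2*5*-1.5963 + 0 = -15.963
Step 2: Gradient step.
x_raw = -3.7912 - 0.01*3.4176 = -3.8254
y_raw = -1.5963 - 0.01*-15.963 = -1.4367
Step 3: Project onto [-3, 2].
x_proj = clip(-3.8254) = -3.0
y_proj = clip(-1.4367) = -1.4367
Step 4: Evaluate f.
f(-3.0, -1.4367) = -13.6799


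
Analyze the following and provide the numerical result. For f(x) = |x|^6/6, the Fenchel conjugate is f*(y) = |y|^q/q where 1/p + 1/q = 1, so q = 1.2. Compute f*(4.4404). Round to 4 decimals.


The conjugate exponent q satisfies 1/p + 1/q = 1.
p = 6, so q = 6/(6 - 1) = 1.2
|y|^q = 4.4404^1.2 = 5.9828
f*(4.4404) = 5.9828 / 1.2 = 4.9857


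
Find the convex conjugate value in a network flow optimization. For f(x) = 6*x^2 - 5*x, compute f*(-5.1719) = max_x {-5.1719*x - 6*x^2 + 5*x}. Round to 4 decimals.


f*(y) = sup_x {y*x - a*x^2 - b*x} = sup_x {(y-b)*x - a*x^2}
FOC: (y - b) - 2a*x = 0 => x* = (y - b)/(2a)
x* = (-5.1719 + 5)/(2*6) = -0.0143
f*(-5.1719) = (y-b)^2/(4a) = (-5.1719 + 5)^2/(4*6)
= 0.0295/24 = 0.0012


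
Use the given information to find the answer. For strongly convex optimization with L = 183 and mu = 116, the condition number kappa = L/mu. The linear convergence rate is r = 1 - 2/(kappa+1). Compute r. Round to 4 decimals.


Step 1: Compute the condition number.
kappa = L/mu = 183/116 = 1.5776
Step 2: Compute the convergence rate.
r = 1 - 2/(kappa + 1) = 1 - 2*mu/(L + mu) = (L - mu)/(L + mu) = 67/299 = 0.2241


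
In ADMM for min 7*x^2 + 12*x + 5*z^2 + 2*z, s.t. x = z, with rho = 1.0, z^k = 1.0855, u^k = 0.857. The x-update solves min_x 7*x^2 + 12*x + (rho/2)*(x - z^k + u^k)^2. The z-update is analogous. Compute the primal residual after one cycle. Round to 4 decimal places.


ADMM iteration with rho = 1.0, z^k = 1.0855, u^k = 0.857
Step 1: x-update.
Minimize 7*x^2 + 12*x + (1.0/2)*(x - 1.0855 + 0.857)^2
FOC: (2*7 + 1.0)*x = -12 + 1.0*(1.0855 - 0.857)
x^{k+1} = -0.7848
Step 2: z-update.
Minimize 5*z^2 + 2*z + (1.0/2)*(-0.7848 - z + 0.857)^2
FOC: (2*5 + 1.0)*z = -2 + 1.0*(-0.7848 + 0.857)
z^{k+1} = -0.1753
Step 3: u-update.
u^{k+1} = 0.857 - 0.7848 + 0.1753 = 0.2475
Step 4: Primal residual = |-0.7848 + 0.1753| = 0.6095


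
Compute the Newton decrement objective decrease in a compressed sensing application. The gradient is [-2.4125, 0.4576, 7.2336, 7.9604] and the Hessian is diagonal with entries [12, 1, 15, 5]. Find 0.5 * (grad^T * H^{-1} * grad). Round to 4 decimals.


Step 1: H is diagonal, so H^(-1) * g = [-0.201, 0.4576, 0.4822, 1.5921].
Step 2: g^T H^(-1) g = sum_i g_i^2 / H_ii
  = (-2.4125)^2/12 + (0.4576)^2/1 + (7.2336)^2/15 + (7.9604)^2/5
  = 0.485 + 0.2094 + 3.4883 + 12.6736 = 16.8563
Step 3: Objective decrease = 0.5 * g^T H^(-1) g = 8.4282


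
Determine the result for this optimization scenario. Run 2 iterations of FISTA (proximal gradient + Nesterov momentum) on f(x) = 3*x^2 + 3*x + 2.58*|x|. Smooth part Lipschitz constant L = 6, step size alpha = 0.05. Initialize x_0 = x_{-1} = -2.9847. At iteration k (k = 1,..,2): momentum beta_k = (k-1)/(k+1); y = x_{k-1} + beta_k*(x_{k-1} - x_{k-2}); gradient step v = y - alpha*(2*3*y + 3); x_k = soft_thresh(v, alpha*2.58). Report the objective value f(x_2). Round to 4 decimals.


FISTA on f(x) = 3*x^2 + 3*x + 2.58*|x|
L = 6, alpha = 0.05
Iteration 1: beta = 0.0, y = -2.9847 + 0.0*(-2.9847 + 2.9847) = -2.9847
  grad(y) = -14.9082, v = y - alpha*grad = -2.2393
  prox(v) = soft_thresh(-2.2393, 0.129) = -2.1103
Iteration 2: beta = 0.3333, y = -2.1103 + 0.3333*(-2.1103 + 2.9847) = -1.8188
  grad(y) = -7.9129, v = y - alpha*grad = -1.4232
  prox(v) = soft_thresh(-1.4232, 0.129) = -1.2942
f(x_2) = 3*(-1.2942)^2 + 3*(-1.2942) + 2.58*|-1.2942| = 4.4811


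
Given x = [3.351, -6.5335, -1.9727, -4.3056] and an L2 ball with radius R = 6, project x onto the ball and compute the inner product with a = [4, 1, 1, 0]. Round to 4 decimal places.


Step 1: Compute ||x|| (intermediates to 6 decimals).
||x|| = sqrt(3.351^2 + (-6.5335)^2 + (-1.9727)^2 + (-4.3056)^2) = 8.737595
Step 2: Project.
Since ||x|| > R, scale = R/||x|| = 6/8.737595 = 0.686688, proj(x) = scale * x
proj(x) = [2.301091, -4.486476, -1.354629, -2.956604]
Step 3: Dot product.
a^T * proj(x) = 4*2.301091 + 1*(-4.486476) + 1*(-1.354629) + 0*(-2.956604) = 3.3633


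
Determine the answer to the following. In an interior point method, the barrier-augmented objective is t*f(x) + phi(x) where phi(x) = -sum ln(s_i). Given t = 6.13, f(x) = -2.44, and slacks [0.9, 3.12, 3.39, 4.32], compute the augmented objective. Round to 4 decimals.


Step 1: Compute log-barrier.
ln values: [-0.1054, 1.1378, 1.2208, 1.4633]
phi = -(-0.1054 + 1.1378 + 1.2208 + 1.4633) = -3.7166
Step 2: Compute augmented objective.
t*f(x) = 6.13*-2.44 = -14.9572
Total = -14.9572 - 3.7166 = -18.6738


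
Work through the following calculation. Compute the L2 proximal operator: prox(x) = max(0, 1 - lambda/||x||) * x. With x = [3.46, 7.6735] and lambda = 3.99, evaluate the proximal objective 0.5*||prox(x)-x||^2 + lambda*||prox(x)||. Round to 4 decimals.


Step 1: Compute ||x||.
||x|| = 8.4175
Step 2: Compute scaling factor.
scale = max(0, 1 - 3.99/8.4175) = 0.526
Step 3: prox(x) = [1.8199, 4.0362]
||prox(x)|| = 4.4275
Step 4: Proximal objective.
0.5*||prox-x||^2 = 7.9601
lambda*||prox|| = 17.6657
Total = 25.6258


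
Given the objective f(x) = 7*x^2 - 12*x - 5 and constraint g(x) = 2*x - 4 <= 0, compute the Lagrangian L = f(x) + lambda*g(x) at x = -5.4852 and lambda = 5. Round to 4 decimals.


Step 1: Evaluate f(x).
f(-5.4852) = 7*(-5.4852)^2 - 12*(-5.4852) - 5 = 271.4343
Step 2: Evaluate g(x).
g(-5.4852) = 2*-5.4852 - 4 = -14.9704
Step 3: Compute Lagrangian.
L = 271.4343 + 5*-14.9704 = 196.5823


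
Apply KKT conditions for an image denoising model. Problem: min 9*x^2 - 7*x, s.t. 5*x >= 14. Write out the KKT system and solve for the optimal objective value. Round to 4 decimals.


Step 1: Try lambda = 0 (constraint inactive).
x_unc = 7/(2*9) = 0.3889
Check: 5*0.3889 = 1.9445 < 14 -- violated!
Step 2: Constraint must be active: 5*x = 14
x* = 14/5 = 2.8
lambda = (2*9*2.8 - 7)/5 = 8.68
Step 3: Compute optimal value.
f(x*) = 9*2.8^2 - 7*2.8 = 50.96


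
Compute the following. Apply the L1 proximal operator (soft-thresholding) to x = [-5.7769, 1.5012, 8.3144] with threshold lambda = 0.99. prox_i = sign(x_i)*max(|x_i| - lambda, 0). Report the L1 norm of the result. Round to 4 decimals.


Soft-thresholding with lambda = 0.99:
prox(-5.7769) = sign(-5.7769)*max(|-5.7769| - 0.99, 0) = -4.7869
prox(1.5012) = sign(1.5012)*max(|1.5012| - 0.99, 0) = 0.5112
prox(8.3144) = sign(8.3144)*max(|8.3144| - 0.99, 0) = 7.3244
prox(x) = [-4.7869, 0.5112, 7.3244]
||prox(x)||_1 = 4.7869 + 0.5112 + 7.3244 = 12.6225


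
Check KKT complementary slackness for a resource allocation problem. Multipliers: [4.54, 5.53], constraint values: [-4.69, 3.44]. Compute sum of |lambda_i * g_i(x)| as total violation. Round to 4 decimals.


KKT complementary slackness check:
lambda_1 * g_1 = 4.54 * -4.69 = -21.2926
lambda_2 * g_2 = 5.53 * 3.44 = 19.0232
Total violation = 21.2926 + 19.0232 = 40.3158


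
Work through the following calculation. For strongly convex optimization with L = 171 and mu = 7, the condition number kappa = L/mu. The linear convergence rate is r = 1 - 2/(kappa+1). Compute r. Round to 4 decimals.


Step 1: Compute the condition number.
kappa = L/mu = 171/7 = 24.4286
Step 2: Compute the convergence rate.
r = 1 - 2/(kappa + 1) = 1 - 2*mu/(L + mu) = (L - mu)/(L + mu) = 164/178 = 0.9213


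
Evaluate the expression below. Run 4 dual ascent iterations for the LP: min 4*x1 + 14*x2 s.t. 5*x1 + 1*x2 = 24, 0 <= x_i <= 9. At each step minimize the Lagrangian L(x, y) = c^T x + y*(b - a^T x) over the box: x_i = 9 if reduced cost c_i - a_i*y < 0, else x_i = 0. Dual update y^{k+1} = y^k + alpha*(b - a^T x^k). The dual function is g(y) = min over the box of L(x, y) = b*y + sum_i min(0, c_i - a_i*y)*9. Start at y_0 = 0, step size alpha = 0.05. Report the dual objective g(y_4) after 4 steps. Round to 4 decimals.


Dual ascent for LP: min 4*x1 + 14*x2, 5*x1 + 1*x2 = 24, 0 <= x_i <= 9
Step 1: y^k = 0.0, reduced costs: (4.0, 14.0)
  x^k = (0.0, 0.0), subgradient = b - a^T x = 24.0
  y^{k+1} = 0.0 + 0.05*24.0 = 1.2
Step 2: y^k = 1.2, reduced costs: (-2.0, 12.8)
  x^k = (9.0, 0.0), subgradient = b - a^T x = -21.0
  y^{k+1} = 1.2 + 0.05*-21.0 = 0.15
Step 3: y^k = 0.15, reduced costs: (3.25, 13.85)
  x^k = (0.0, 0.0), subgradient = b - a^T x = 24.0
  y^{k+1} = 0.15 + 0.05*24.0 = 1.35
Step 4: y^k = 1.35, reduced costs: (-2.75, 12.65)
  x^k = (9.0, 0.0), subgradient = b - a^T x = -21.0
  y^{k+1} = 1.35 + 0.05*-21.0 = 0.3
Dual objective at y_4 = 0.3: reduced costs (2.5, 13.7), box minimizer x = (0.0, 0.0)
g(y_4) = b*y + (c1 - a1*y)*x1 + (c2 - a2*y)*x2 = 24*0.3 + 2.5*0.0 + 13.7*0.0 = 7.2 + 0.0 + 0.0 = 7.2


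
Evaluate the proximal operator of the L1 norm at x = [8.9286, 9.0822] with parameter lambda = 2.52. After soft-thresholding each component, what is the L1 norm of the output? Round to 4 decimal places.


Soft-thresholding with lambda = 2.52:
prox(8.9286) = sign(8.9286)*max(|8.9286| - 2.52, 0) = 6.4086
prox(9.0822) = sign(9.0822)*max(|9.0822| - 2.52, 0) = 6.5622
prox(x) = [6.4086, 6.5622]
||prox(x)||_1 = 6.4086 + 6.5622 = 12.9708


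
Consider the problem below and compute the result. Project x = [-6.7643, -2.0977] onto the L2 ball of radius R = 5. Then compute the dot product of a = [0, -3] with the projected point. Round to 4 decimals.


Step 1: Compute ||x|| (intermediates to 6 decimals).
||x|| = sqrt((-6.7643)^2 + (-2.0977)^2) = 7.082097
Step 2: Project.
Since ||x|| > R, scale = R/||x|| = 5/7.082097 = 0.706006, proj(x) = scale * x
proj(x) = [-4.775636, -1.480989]
Step 3: Dot product.
a^T * proj(x) = 0*(-4.775636) - 3*(-1.480989) = 4.443


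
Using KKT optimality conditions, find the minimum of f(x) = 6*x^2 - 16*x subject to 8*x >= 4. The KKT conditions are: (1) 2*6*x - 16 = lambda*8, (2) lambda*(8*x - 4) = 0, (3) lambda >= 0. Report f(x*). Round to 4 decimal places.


Step 1: Try lambda = 0 (constraint inactive).
Stationarity: 2*6*x - 16 = 0
x* = 16/(2*6) = 4/3 = 1.3333 (rounded; the exact value 4/3 is used below)
Check constraint: 8*1.3333 = 10.6664 >= 4 -- satisfied.
Step 2: Compute optimal value.
f(x*) = 6*(4/3)^2 - 16*(4/3) = -10.6667


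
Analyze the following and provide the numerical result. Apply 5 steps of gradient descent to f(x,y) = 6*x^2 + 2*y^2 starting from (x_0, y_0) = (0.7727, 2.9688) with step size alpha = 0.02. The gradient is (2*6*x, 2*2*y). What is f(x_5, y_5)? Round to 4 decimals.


Gradient descent on f(x,y) = 6*x^2 + 2*y^2.
Starting point: (0.7727, 2.9688), alpha = 0.02
Step 1: grad_x = 2*6*0.7727 = 9.2724, grad_y = 2*2*2.9688 = 11.8752
  x_1 = 0.7727 - 0.02*9.2724 = 0.5873
  y_1 = 2.9688 - 0.02*11.8752 = 2.7313
Step 2: grad_x = 2*6*0.5873 = 7.047, grad_y = 2*2*2.7313 = 10.9252
  x_2 = 0.5873 - 0.02*7.047 = 0.4463
  y_2 = 2.7313 - 0.02*10.9252 = 2.5128
Step 3: grad_x = 2*6*0.4463 = 5.3557, grad_y = 2*2*2.5128 = 10.0512
  x_3 = 0.4463 - 0.02*5.3557 = 0.3392
  y_3 = 2.5128 - 0.02*10.0512 = 2.3118
Step 4: grad_x = 2*6*0.3392 = 4.0704, grad_y = 2*2*2.3118 = 9.2471
  x_4 = 0.3392 - 0.02*4.0704 = 0.2578
  y_4 = 2.3118 - 0.02*9.2471 = 2.1268
Step 5: grad_x = 2*6*0.2578 = 3.0935, grad_y = 2*2*2.1268 = 8.5073
  x_5 = 0.2578 - 0.02*3.0935 = 0.1959
  y_5 = 2.1268 - 0.02*8.5073 = 1.9567
f(0.1959, 1.9567) = 6*0.1959^2 + 2*1.9567^2 = 7.8875


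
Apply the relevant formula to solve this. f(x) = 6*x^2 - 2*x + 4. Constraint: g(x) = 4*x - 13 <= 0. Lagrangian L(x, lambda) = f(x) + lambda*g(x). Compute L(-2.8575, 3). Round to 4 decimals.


Step 1: Evaluate f(x).
f(-2.8575) = 6*(-2.8575)^2 - 2*(-2.8575) + 4 = 58.7068
Step 2: Evaluate g(x).
g(-2.8575) = 4*-2.8575 - 13 = -24.43
Step 3: Compute Lagrangian.
L = 58.7068 + 3*-24.43 = -14.5832


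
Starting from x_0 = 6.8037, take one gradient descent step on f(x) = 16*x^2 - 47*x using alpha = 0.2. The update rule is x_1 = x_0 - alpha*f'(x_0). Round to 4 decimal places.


We compute the gradient at x_0 and apply the update.
f'(x) = 32*x - 47
f'(6.8037) = 32*6.8037 - 47 = 170.7184
x_1 = 6.8037 - 0.2*170.7184 = -27.34


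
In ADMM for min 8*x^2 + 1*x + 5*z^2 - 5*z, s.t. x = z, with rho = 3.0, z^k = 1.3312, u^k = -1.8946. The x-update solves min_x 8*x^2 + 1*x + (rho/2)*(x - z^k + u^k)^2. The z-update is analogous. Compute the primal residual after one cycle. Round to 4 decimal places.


ADMM iteration with rho = 3.0, z^k = 1.3312, u^k = -1.8946
Step 1: x-update.
Minimize 8*x^2 + 1*x + (3.0/2)*(x - 1.3312 - 1.8946)^2
FOC: (2*8 + 3.0)*x = -1 + 3.0*(1.3312 + 1.8946)
x^{k+1} = 0.4567
Step 2: z-update.
Minimize 5*z^2 - 5*z + (3.0/2)*(0.4567 - z - 1.8946)^2
FOC: (2*5 + 3.0)*z = 5 + 3.0*(0.4567 - 1.8946)
z^{k+1} = 0.0528
Step 3: u-update.
u^{k+1} = -1.8946 + 0.4567 - 0.0528 = -1.4907
Step 4: Primal residual = |0.4567 - 0.0528| = 0.4039


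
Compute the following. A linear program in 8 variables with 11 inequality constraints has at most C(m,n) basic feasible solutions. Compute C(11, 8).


Each vertex corresponds to some choice of n active constraints out of m, so the number of vertices is at most C(m, n) = m! / (n!(m-n)!).
m = 11, n = 8
Numerator: 11 * 10 * 9 * 8 * 7 * 6 * 5 * 4
Denominator: 8! = 40320
C(11, 8) = 165


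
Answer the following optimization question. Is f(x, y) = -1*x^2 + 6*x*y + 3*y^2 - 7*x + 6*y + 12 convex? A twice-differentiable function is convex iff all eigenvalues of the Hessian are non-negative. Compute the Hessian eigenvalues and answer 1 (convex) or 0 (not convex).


The Hessian of f(x,y) = -1*x^2 + 6*x*y + 3*y^2 - 7*x + 6*y + 12 is:
H = [[-2, 6], [6, 6]]
Trace = -2 + 6 = 4
Determinant = -2*6 - (6)^2 = -48
Discriminant = (4)^2 - 4*-48 = 208.0
Eigenvalues: lambda_1 = -5.2111, lambda_2 = 9.2111
The function is not convex.

0
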